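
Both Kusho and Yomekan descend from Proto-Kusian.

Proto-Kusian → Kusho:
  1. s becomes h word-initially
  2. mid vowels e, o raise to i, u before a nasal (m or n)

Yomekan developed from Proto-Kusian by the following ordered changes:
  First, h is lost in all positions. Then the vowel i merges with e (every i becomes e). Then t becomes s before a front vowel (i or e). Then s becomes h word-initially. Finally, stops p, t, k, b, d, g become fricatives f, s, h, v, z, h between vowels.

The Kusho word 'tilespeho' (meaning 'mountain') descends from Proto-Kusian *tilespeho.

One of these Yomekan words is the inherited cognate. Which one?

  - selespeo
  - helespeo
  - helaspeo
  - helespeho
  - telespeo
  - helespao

helespeo

Yomekan: start from *tilespeho.
  rule 1 (h-loss): tilespeho → tilespeo
  rule 2 (vowel merger): tilespeo → telespeo
  rule 3 (palatalisation): telespeo → selespeo
  rule 4 (debuccalisation): selespeo → helespeo
  rule 5: no change — helespeo
  ⇒ Yomekan helespeo
The other candidates each miss or misapply at least one Yomekan change.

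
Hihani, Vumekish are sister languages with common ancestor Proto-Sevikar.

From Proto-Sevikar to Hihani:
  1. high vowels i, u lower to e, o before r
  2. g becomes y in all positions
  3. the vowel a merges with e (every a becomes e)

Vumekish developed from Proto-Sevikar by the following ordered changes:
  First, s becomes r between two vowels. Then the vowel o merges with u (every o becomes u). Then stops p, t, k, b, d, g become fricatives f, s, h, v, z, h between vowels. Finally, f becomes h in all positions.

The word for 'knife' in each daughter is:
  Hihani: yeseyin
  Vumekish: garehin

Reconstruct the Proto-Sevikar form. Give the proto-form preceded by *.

Position 3: Hihani has s, Vumekish has r. Hihani preserves s here (none of its changes turn any other segment into s), so the proto-segment is *s.
Position 1: Hihani has y, Vumekish has g. Vumekish preserves g here (none of its changes turn any other segment into g), so the proto-segment is *g.
Position 2: Hihani has e, Vumekish has a. Vumekish preserves a here (none of its changes turn any other segment into a), so the proto-segment is *a.
Verify the candidate proto-form against each daughter:
Hihani: *gasegin > yaseyin > yeseyin  (by unconditioned shift, vowel merger)
Vumekish: start from *gasegin.
  rule 1 (rhotacism): gasegin → garegin
  rule 2: no change — garegin
  rule 3 (intervocalic lenition): garegin → garehin
  rule 4: no change — garehin
  ⇒ Vumekish garehin
*gasegin is the unique common source.

*gasegin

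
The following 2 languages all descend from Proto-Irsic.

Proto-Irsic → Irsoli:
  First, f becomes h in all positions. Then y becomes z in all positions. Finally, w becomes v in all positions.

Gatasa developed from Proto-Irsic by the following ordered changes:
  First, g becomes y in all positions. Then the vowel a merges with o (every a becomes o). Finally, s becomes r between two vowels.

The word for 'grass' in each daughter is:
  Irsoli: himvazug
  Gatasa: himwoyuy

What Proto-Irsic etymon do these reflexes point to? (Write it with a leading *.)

Position 4: Irsoli has v, Gatasa has w. Gatasa preserves w here (none of its changes turn any other segment into w), so the proto-segment is *w.
Position 6: Irsoli has z, Gatasa has y. Taking the neighbouring segments as reconstructed: Irsoli z could go back to *z or *y; Gatasa y could go back to *g or *y — the one source consistent with every daughter is *y.
Position 8: Irsoli has g, Gatasa has y. Irsoli preserves g here (none of its changes turn any other segment into g), so the proto-segment is *g.
This points to *himwayug. Verify forward in each daughter:
Irsoli: start from *himwayug.
  rule 1: no change — himwayug
  rule 2 (unconditioned shift): himwayug → himwazug
  rule 3 (unconditioned shift): himwazug → himvazug
  ⇒ Irsoli himvazug
Gatasa: *himwayug
  himwayug → himwayuy   [unconditioned shift]
  himwayuy → himwoyuy   [vowel merger]
  himwoyuy (rule 3 does not apply)
  giving Gatasa himwoyuy.
No other proto-form is consistent with every reflex, so the reconstruction is *himwayug.

*himwayug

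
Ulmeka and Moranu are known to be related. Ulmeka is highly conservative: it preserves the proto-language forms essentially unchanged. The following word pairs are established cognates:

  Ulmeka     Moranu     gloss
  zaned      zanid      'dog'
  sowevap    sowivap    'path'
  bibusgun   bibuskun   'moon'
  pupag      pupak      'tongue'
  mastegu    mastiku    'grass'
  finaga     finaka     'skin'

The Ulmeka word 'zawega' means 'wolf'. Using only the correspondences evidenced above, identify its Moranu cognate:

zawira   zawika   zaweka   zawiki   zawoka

zaned ~ zanid, mastegu ~ mastiku — Ulmeka e corresponds to Moranu i after a consonant, before a consonant other than r, m, n, p, b, f, v.
finaga ~ finaka — Ulmeka g corresponds to Moranu k between vowels (before a back vowel).
Applying these to Ulmeka 'zawega':
  zawega → zawiga   (e→i after a consonant, before a consonant other than r, m, n, p, b, f, v)
  zawiga → zawika   (g→k between vowels (before a back vowel))
So the Moranu cognate is 'zawika'.

zawika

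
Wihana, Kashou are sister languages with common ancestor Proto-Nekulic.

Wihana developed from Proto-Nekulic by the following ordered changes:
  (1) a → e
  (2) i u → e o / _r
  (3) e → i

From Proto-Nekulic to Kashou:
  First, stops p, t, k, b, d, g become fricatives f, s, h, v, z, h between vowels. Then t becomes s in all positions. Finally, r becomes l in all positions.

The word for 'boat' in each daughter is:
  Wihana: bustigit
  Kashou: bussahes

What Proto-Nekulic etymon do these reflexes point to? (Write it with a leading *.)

*bustaget

Position 4: Wihana has t, Kashou has s. Wihana preserves t here (none of its changes turn any other segment into t), so the proto-segment is *t.
Position 6: Wihana has g, Kashou has h. Wihana preserves g here (none of its changes turn any other segment into g), so the proto-segment is *g.
Position 5: Wihana has i, Kashou has a. Kashou preserves a here (none of its changes turn any other segment into a), so the proto-segment is *a.
Verify the candidate proto-form against each daughter:
Wihana: *bustaget
  bustaget → busteget   [vowel merger]
  busteget (rule 2 does not apply)
  busteget → bustigit   [vowel merger]
  giving Wihana bustigit.
Kashou: *bustaget > bustahet > bussahes  (by intervocalic lenition, unconditioned shift)
Only *bustaget yields all of Wihana bustigit, Kashou bussahes.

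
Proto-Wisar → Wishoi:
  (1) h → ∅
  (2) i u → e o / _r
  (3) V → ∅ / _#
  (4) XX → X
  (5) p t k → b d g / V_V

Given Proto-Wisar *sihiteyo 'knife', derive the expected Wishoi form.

sidey

Wishoi: *sihiteyo > siiteyo > siitey > sitey > sidey  (by h-loss, apocope, degemination, intervocalic voicing)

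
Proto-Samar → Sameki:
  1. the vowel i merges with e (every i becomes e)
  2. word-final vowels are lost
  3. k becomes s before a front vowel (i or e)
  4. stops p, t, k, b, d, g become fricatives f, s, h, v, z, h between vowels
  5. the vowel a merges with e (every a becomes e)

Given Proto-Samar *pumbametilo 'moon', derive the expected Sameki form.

Sameki: start from *pumbametilo.
  rule 1 (vowel merger): pumbametilo → pumbametelo
  rule 2 (apocope): pumbametelo → pumbametel
  rule 3: no change — pumbametel
  rule 4 (intervocalic lenition): pumbametel → pumbamesel
  rule 5 (vowel merger): pumbamesel → pumbemesel
  ⇒ Sameki pumbemesel

pumbemesel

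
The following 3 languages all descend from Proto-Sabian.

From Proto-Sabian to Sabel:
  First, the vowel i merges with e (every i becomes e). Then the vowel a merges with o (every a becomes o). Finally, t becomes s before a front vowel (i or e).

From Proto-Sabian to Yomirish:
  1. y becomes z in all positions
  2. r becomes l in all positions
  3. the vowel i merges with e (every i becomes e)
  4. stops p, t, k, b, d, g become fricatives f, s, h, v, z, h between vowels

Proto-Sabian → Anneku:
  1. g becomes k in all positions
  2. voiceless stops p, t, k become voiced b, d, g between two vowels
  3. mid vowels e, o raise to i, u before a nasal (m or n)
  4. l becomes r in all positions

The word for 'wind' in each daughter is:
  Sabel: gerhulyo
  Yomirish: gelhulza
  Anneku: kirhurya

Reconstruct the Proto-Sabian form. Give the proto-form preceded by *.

Position 3: Sabel has r, Yomirish has l, Anneku has r. Sabel preserves r here (none of its changes turn any other segment into r), so the proto-segment is *r.
Position 7: Sabel has y, Yomirish has z, Anneku has y. Sabel preserves y here (none of its changes turn any other segment into y), so the proto-segment is *y.
Position 6: Sabel has l, Yomirish has l, Anneku has r. Sabel preserves l here (none of its changes turn any other segment into l), so the proto-segment is *l.
Verify the candidate proto-form against each daughter:
Sabel: *girhulya
  girhulya → gerhulya   [vowel merger]
  gerhulya → gerhulyo   [vowel merger]
  gerhulyo (rule 3 does not apply)
  giving Sabel gerhulyo.
Yomirish: start from *girhulya.
  rule 1 (unconditioned shift): girhulya → girhulza
  rule 2 (unconditioned shift): girhulza → gilhulza
  rule 3 (vowel merger): gilhulza → gelhulza
  rule 4: no change — gelhulza
  ⇒ Yomirish gelhulza
Anneku: *girhulya > kirhulya > kirhurya  (by unconditioned shift, unconditioned shift)
Only *girhulya yields all of Sabel gerhulyo, Yomirish gelhulza, Anneku kirhurya.

*girhulya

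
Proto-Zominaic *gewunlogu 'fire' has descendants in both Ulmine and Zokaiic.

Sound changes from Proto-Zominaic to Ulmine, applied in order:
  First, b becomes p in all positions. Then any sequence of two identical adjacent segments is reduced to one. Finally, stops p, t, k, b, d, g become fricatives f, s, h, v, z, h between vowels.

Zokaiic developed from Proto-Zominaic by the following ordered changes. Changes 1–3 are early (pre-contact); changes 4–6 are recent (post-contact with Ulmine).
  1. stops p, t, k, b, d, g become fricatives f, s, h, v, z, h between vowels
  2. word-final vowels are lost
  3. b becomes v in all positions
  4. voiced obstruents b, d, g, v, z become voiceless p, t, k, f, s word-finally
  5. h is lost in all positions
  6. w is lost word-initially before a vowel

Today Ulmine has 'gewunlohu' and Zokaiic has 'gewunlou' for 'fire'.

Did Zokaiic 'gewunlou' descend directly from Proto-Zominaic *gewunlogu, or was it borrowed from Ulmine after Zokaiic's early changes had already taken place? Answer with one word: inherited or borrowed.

If inherited, *gewunlogu would pass through all of Zokaiic's changes:
Zokaiic: *gewunlogu
  gewunlogu → gewunlohu   [intervocalic lenition]
  gewunlohu → gewunloh   [apocope]
  gewunloh (rule 3 does not apply)
  gewunloh (rule 4 does not apply)
  gewunloh → gewunlo   [h-loss]
  gewunlo (rule 6 does not apply)
  giving Zokaiic gewunlo.
If borrowed from Ulmine 'gewunlohu' after the early changes, it would undergo only the recent ones:
  rule 4 (final devoicing): no change (gewunlohu)
  rule 5 (h-loss): gewunlohu → gewunlou
  rule 6 (glide loss): no change (gewunlou)
  ⇒ as a loan: gewunlou
Zokaiic 'gewunlou' matches the loan outcome 'gewunlou', not the inherited 'gewunlo' — it skipped the early Zokaiic changes, so it was borrowed from Ulmine.

borrowed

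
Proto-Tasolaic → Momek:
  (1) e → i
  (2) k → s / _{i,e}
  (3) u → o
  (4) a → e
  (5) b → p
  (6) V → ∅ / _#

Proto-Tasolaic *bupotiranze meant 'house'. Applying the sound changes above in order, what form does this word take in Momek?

popotirenz

Momek: *bupotiranze
  bupotiranze → bupotiranzi   [vowel merger]
  bupotiranzi (rule 2 does not apply)
  bupotiranzi → bopotiranzi   [vowel merger]
  bopotiranzi → bopotirenzi   [vowel merger]
  bopotirenzi → popotirenzi   [unconditioned shift]
  popotirenzi → popotirenz   [apocope]
  giving Momek popotirenz.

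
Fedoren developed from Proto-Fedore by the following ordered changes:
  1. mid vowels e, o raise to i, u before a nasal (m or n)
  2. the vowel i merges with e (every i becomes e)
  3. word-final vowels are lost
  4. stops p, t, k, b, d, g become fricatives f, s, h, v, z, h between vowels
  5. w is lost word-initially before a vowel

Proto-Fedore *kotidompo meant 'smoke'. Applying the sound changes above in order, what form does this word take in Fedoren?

kosezump

Fedoren: *kotidompo
  kotidompo → kotidumpo   [pre-nasal raising]
  kotidumpo → kotedumpo   [vowel merger]
  kotedumpo → kotedump   [apocope]
  kotedump → kosezump   [intervocalic lenition]
  kosezump (rule 5 does not apply)
  giving Fedoren kosezump.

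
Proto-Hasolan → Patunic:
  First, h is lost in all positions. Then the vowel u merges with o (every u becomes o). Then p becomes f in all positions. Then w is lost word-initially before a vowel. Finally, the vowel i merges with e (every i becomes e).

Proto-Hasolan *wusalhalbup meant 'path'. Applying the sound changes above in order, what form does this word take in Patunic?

osalalbof

Patunic: *wusalhalbup > wusalalbup > wosalalbop > wosalalbof > osalalbof  (by h-loss, vowel merger, unconditioned shift, glide loss)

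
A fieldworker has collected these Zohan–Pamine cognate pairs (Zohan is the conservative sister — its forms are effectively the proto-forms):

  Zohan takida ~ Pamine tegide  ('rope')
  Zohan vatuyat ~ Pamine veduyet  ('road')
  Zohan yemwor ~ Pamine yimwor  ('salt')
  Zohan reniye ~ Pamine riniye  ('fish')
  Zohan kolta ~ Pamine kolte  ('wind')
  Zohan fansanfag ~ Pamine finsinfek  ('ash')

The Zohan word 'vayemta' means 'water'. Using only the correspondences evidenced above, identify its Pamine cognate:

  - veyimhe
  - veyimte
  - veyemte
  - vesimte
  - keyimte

takida ~ tegide, vatuyat ~ veduyet — Zohan a corresponds to Pamine e after a consonant, before a consonant other than r, m, n, p, b, f, v.
yemwor ~ yimwor — Zohan e corresponds to Pamine i after a consonant, before a nasal.
takida ~ tegide, kolta ~ kolte — Zohan a corresponds to Pamine e word-finally.
Applying these to Zohan 'vayemta':
  vayemta → veyemta   (a→e after a consonant, before a consonant other than r, m, n, p, b, f, v)
  veyemta → veyimta   (e→i after a consonant, before a nasal)
  veyimta → veyimte   (a→e word-finally)
So the Pamine cognate is 'veyimte'.

veyimte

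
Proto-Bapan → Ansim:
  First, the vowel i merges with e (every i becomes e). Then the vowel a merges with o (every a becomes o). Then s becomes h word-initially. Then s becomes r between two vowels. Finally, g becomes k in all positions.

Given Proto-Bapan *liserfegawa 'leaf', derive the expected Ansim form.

lererfekowo

Ansim: start from *liserfegawa.
  rule 1 (vowel merger): liserfegawa → leserfegawa
  rule 2 (vowel merger): leserfegawa → leserfegowo
  rule 3: no change — leserfegowo
  rule 4 (rhotacism): leserfegowo → lererfegowo
  rule 5 (unconditioned shift): lererfegowo → lererfekowo
  ⇒ Ansim lererfekowo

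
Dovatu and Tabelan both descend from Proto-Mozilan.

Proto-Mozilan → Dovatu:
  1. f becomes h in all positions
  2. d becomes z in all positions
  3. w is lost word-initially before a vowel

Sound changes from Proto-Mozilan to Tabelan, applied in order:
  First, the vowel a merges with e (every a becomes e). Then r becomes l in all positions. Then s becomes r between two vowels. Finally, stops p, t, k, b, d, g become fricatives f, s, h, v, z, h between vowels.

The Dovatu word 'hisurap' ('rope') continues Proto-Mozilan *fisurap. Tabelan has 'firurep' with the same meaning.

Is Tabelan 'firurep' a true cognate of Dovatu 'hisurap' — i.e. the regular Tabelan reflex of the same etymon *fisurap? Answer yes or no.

Derive the expected Tabelan reflex of *fisurap:
Tabelan: start from *fisurap.
  rule 1 (vowel merger): fisurap → fisurep
  rule 2 (unconditioned shift): fisurep → fisulep
  rule 3 (rhotacism): fisulep → firulep
  rule 4: no change — firulep
  ⇒ Tabelan firulep
The regular Tabelan reflex would be 'firulep', but the attested form is 'firurep'. The correspondence is irregular, so they are not cognates (the Tabelan form has a different source).

no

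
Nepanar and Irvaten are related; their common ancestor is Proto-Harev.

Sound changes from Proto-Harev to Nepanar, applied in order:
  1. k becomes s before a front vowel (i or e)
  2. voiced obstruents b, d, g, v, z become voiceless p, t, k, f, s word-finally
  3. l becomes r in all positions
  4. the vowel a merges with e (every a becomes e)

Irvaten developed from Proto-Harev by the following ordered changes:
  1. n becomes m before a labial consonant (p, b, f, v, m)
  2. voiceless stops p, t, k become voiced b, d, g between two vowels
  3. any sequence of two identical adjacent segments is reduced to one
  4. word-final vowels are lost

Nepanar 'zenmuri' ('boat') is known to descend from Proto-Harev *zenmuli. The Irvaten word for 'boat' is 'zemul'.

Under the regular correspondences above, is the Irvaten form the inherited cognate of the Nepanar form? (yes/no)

yes

Derive the expected Irvaten reflex of *zenmuli:
Irvaten: *zenmuli
  zenmuli → zemmuli   [nasal place assimilation]
  zemmuli (rule 2 does not apply)
  zemmuli → zemuli   [degemination]
  zemuli → zemul   [apocope]
  giving Irvaten zemul.
Irvaten 'zemul' matches the regular reflex exactly, so the pair is cognate.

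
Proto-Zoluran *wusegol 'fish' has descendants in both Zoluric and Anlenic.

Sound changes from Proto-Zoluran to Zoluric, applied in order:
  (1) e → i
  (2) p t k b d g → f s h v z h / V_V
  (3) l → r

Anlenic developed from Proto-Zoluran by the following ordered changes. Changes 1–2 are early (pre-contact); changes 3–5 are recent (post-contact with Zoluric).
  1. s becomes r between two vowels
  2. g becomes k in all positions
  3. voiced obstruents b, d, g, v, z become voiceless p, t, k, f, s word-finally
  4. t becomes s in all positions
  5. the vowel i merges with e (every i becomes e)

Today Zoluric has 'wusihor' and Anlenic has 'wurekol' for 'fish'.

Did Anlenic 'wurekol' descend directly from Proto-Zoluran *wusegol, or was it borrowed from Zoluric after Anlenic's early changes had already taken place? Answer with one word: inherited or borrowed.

inherited

If inherited, *wusegol would pass through all of Anlenic's changes:
Anlenic: start from *wusegol.
  rule 1 (rhotacism): wusegol → wuregol
  rule 2 (unconditioned shift): wuregol → wurekol
  rule 3: no change — wurekol
  rule 4: no change — wurekol
  rule 5: no change — wurekol
  ⇒ Anlenic wurekol
If borrowed from Zoluric 'wusihor' after the early changes, it would undergo only the recent ones:
  rule 3 (final devoicing): no change (wusihor)
  rule 4 (unconditioned shift): no change (wusihor)
  rule 5 (vowel merger): wusihor → wusehor
  ⇒ as a loan: wusehor
Anlenic 'wurekol' matches the inherited outcome exactly, so it is an inherited cognate, not a loan.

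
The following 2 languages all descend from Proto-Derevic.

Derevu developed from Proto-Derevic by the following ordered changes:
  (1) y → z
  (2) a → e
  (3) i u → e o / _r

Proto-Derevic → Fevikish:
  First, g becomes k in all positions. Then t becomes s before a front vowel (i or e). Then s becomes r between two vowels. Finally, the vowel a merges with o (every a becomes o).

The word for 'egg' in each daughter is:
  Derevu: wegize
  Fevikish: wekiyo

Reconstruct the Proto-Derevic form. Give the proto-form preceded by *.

Position 5: Derevu has z, Fevikish has y. Fevikish preserves y here (none of its changes turn any other segment into y), so the proto-segment is *y.
Position 6: Derevu has e, Fevikish has o. Taking the neighbouring segments as reconstructed: Derevu e could go back to *a or *e; Fevikish o could go back to *a or *o — the one source consistent with every daughter is *a.
Position 3: Derevu has g, Fevikish has k. Derevu preserves g here (none of its changes turn any other segment into g), so the proto-segment is *g.
The remaining positions agree across the daughters. Check the candidate against every language:
Derevu: *wegiya
  wegiya → wegiza   [unconditioned shift]
  wegiza → wegize   [vowel merger]
  wegize (rule 3 does not apply)
  giving Derevu wegize.
Fevikish: start from *wegiya.
  rule 1 (unconditioned shift): wegiya → wekiya
  rule 2: no change — wekiya
  rule 3: no change — wekiya
  rule 4 (vowel merger): wekiya → wekiyo
  ⇒ Fevikish wekiyo
Only *wegiya yields all of Derevu wegize, Fevikish wekiyo.

*wegiya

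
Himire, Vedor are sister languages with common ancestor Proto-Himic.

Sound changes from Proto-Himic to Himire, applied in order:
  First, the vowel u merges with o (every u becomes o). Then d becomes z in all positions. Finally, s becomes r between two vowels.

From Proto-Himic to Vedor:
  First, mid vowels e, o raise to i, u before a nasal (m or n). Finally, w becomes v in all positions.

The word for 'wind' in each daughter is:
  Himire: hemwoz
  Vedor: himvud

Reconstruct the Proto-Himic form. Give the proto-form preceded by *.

*hemwud

Position 6: Himire has z, Vedor has d. Vedor preserves d here (none of its changes turn any other segment into d), so the proto-segment is *d.
Position 4: Himire has w, Vedor has v. Himire preserves w here (none of its changes turn any other segment into w), so the proto-segment is *w.
Position 5: Himire has o, Vedor has u. Taking the neighbouring segments as reconstructed: Himire o could go back to *o or *u; Vedor u can only go back to *u — the one source consistent with every daughter is *u.
Continuing position by position gives *hemwud; check it forward:
Himire: *hemwud > hemwod > hemwoz  (by vowel merger, unconditioned shift)
Vedor: *hemwud > himwud > himvud  (by pre-nasal raising, unconditioned shift)
*hemwud is the unique common source.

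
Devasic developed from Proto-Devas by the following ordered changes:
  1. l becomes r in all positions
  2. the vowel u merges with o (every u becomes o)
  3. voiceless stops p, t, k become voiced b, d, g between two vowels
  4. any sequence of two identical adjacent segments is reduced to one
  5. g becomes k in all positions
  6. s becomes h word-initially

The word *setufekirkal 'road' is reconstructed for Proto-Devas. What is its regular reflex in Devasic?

hedofekirkar

Devasic: start from *setufekirkal.
  rule 1 (unconditioned shift): setufekirkal → setufekirkar
  rule 2 (vowel merger): setufekirkar → setofekirkar
  rule 3 (intervocalic voicing): setofekirkar → sedofegirkar
  rule 4: no change — sedofegirkar
  rule 5 (unconditioned shift): sedofegirkar → sedofekirkar
  rule 6 (debuccalisation): sedofekirkar → hedofekirkar
  ⇒ Devasic hedofekirkar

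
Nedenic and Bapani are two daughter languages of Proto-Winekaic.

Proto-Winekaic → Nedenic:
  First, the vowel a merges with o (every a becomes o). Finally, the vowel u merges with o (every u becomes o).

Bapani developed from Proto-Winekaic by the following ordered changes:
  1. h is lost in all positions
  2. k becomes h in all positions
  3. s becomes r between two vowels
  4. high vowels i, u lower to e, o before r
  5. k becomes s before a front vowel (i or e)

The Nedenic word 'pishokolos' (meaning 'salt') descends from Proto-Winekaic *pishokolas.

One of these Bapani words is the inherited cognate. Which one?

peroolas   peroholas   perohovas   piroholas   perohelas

Bapani: *pishokolas > pisokolas > pisoholas > piroholas > peroholas  (by h-loss, unconditioned shift, rhotacism, pre-rhotic lowering)
The other candidates each miss or misapply at least one Bapani change.

peroholas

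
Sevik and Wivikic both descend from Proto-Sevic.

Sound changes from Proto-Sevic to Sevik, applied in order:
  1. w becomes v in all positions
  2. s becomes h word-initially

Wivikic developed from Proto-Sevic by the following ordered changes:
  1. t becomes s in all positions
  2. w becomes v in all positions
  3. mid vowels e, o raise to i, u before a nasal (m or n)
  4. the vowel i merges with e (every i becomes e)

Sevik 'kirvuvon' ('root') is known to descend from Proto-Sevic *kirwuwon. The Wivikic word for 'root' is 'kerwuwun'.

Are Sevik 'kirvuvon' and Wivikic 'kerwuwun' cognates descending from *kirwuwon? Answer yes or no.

Derive the expected Wivikic reflex of *kirwuwon:
Wivikic: start from *kirwuwon.
  rule 1: no change — kirwuwon
  rule 2 (unconditioned shift): kirwuwon → kirvuvon
  rule 3 (pre-nasal raising): kirvuvon → kirvuvun
  rule 4 (vowel merger): kirvuvun → kervuvun
  ⇒ Wivikic kervuvun
The regular Wivikic reflex would be 'kervuvun', but the attested form is 'kerwuwun'. The correspondence is irregular, so they are not cognates (the Wivikic form has a different source).

no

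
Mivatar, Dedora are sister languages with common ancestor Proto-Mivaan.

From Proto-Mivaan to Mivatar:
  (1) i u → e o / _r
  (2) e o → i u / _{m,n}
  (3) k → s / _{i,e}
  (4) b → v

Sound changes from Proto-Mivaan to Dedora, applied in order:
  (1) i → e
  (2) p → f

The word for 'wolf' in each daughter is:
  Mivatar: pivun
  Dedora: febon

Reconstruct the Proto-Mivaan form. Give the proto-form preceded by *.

Position 3: Mivatar has v, Dedora has b. Dedora preserves b here (none of its changes turn any other segment into b), so the proto-segment is *b.
Position 4: Mivatar has u, Dedora has o. Dedora preserves o here (none of its changes turn any other segment into o), so the proto-segment is *o.
Continuing position by position gives *pibon; check it forward:
Mivatar: *pibon
  pibon (rule 1 does not apply)
  pibon → pibun   [pre-nasal raising]
  pibun (rule 3 does not apply)
  pibun → pivun   [unconditioned shift]
  giving Mivatar pivun.
Dedora: *pibon
  pibon → pebon   [vowel merger]
  pebon → febon   [unconditioned shift]
  giving Dedora febon.
Only *pibon yields all of Mivatar pivun, Dedora febon.

*pibon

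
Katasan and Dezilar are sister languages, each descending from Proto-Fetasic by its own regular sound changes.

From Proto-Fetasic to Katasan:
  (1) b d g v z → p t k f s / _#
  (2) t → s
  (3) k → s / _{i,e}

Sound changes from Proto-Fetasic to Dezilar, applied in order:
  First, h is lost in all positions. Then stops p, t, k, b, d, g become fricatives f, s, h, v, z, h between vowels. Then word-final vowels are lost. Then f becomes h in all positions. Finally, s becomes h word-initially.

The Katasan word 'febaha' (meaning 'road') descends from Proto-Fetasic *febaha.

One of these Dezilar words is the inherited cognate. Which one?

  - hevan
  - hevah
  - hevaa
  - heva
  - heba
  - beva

heva

Dezilar: *febaha
  febaha → febaa   [h-loss]
  febaa → fevaa   [intervocalic lenition]
  fevaa → feva   [apocope]
  feva → heva   [unconditioned shift]
  heva (rule 5 does not apply)
  giving Dezilar heva.
Among the options, 'heva' alone shows every Dezilar change applied in order.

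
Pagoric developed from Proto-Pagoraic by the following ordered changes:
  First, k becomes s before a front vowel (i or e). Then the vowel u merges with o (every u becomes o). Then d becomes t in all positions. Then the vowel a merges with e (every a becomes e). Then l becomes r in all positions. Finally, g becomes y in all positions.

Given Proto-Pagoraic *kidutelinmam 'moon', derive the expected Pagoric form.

sitoterinmem

Pagoric: start from *kidutelinmam.
  rule 1 (palatalisation): kidutelinmam → sidutelinmam
  rule 2 (vowel merger): sidutelinmam → sidotelinmam
  rule 3 (unconditioned shift): sidotelinmam → sitotelinmam
  rule 4 (vowel merger): sitotelinmam → sitotelinmem
  rule 5 (unconditioned shift): sitotelinmem → sitoterinmem
  rule 6: no change — sitoterinmem
  ⇒ Pagoric sitoterinmem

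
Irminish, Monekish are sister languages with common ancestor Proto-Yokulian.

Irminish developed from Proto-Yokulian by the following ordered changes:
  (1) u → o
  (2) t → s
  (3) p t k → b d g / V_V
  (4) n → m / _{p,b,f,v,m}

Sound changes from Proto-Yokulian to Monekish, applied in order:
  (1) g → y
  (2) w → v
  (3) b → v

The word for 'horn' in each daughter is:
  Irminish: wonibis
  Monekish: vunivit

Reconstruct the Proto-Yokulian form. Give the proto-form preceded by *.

Position 1: Irminish has w, Monekish has v. Irminish preserves w here (none of its changes turn any other segment into w), so the proto-segment is *w.
Position 2: Irminish has o, Monekish has u. Monekish preserves u here (none of its changes turn any other segment into u), so the proto-segment is *u.
Verify the candidate proto-form against each daughter:
Irminish: *wunibit
  wunibit → wonibit   [vowel merger]
  wonibit → wonibis   [unconditioned shift]
  wonibis (rule 3 does not apply)
  wonibis (rule 4 does not apply)
  giving Irminish wonibis.
Monekish: start from *wunibit.
  rule 1: no change — wunibit
  rule 2 (unconditioned shift): wunibit → vunibit
  rule 3 (unconditioned shift): vunibit → vunivit
  ⇒ Monekish vunivit
Only *wunibit yields all of Irminish wonibis, Monekish vunivit.

*wunibit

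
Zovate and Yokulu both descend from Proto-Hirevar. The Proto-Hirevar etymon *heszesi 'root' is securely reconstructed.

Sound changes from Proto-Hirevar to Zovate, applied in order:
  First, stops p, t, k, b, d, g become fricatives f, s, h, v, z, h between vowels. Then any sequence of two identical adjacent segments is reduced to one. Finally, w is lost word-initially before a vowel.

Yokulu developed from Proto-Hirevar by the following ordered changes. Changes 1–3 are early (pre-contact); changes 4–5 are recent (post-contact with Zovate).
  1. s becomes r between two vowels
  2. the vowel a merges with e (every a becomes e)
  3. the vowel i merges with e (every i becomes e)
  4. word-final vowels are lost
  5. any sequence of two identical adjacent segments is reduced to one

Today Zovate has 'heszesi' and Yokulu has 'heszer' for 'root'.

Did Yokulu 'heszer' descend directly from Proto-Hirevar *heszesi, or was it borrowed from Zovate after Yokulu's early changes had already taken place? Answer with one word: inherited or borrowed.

inherited

If inherited, *heszesi would pass through all of Yokulu's changes:
Yokulu: start from *heszesi.
  rule 1 (rhotacism): heszesi → heszeri
  rule 2: no change — heszeri
  rule 3 (vowel merger): heszeri → heszere
  rule 4 (apocope): heszere → heszer
  rule 5: no change — heszer
  ⇒ Yokulu heszer
If borrowed from Zovate 'heszesi' after the early changes, it would undergo only the recent ones:
  rule 4 (apocope): heszesi → heszes
  rule 5 (degemination): no change (heszes)
  ⇒ as a loan: heszes
Yokulu 'heszer' matches the inherited outcome exactly, so it is an inherited cognate, not a loan.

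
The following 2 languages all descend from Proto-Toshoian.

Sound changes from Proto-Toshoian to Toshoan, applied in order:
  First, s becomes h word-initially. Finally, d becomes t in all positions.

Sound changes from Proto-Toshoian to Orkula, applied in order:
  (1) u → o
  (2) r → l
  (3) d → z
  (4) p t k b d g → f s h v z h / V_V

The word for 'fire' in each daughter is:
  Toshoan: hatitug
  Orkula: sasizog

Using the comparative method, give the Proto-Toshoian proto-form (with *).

*satidug

Position 1: Toshoan has h, Orkula has s. Taking the neighbouring segments as reconstructed: Toshoan h could go back to *s or *h; Orkula s can only go back to *s — the one source consistent with every daughter is *s.
Position 5: Toshoan has t, Orkula has z. Taking the neighbouring segments as reconstructed: Toshoan t could go back to *t or *d; Orkula z could go back to *d or *z — the one source consistent with every daughter is *d.
Position 6: Toshoan has u, Orkula has o. Toshoan preserves u here (none of its changes turn any other segment into u), so the proto-segment is *u.
Verify the candidate proto-form against each daughter:
Toshoan: *satidug > hatidug > hatitug  (by debuccalisation, unconditioned shift)
Orkula: *satidug
  satidug → satidog   [vowel merger]
  satidog (rule 2 does not apply)
  satidog → satizog   [unconditioned shift]
  satizog → sasizog   [intervocalic lenition]
  giving Orkula sasizog.
*satidug is the unique common source.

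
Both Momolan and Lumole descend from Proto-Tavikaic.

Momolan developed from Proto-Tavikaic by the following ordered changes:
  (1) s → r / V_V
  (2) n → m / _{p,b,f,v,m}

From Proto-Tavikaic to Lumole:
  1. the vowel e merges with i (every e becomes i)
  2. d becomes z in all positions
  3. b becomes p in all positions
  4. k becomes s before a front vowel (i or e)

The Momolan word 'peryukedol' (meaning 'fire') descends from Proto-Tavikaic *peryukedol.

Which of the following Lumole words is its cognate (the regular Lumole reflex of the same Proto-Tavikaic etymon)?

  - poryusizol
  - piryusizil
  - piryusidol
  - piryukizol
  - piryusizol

Lumole: *peryukedol > piryukidol > piryukizol > piryusizol  (by vowel merger, unconditioned shift, palatalisation)
The other candidates each miss or misapply at least one Lumole change.

piryusizol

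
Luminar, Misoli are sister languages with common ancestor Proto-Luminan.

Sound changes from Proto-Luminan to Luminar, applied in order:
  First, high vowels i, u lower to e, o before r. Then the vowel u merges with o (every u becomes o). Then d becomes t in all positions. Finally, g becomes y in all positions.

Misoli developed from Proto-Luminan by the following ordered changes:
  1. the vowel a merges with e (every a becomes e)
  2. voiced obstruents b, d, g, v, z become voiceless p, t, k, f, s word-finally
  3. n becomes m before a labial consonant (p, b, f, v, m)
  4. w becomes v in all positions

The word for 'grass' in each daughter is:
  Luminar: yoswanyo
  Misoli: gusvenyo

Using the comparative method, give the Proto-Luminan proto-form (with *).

*guswanyo

Position 2: Luminar has o, Misoli has u. Misoli preserves u here (none of its changes turn any other segment into u), so the proto-segment is *u.
Position 1: Luminar has y, Misoli has g. Misoli preserves g here (none of its changes turn any other segment into g), so the proto-segment is *g.
Position 5: Luminar has a, Misoli has e. Luminar preserves a here (none of its changes turn any other segment into a), so the proto-segment is *a.
This points to *guswanyo. Verify forward in each daughter:
Luminar: start from *guswanyo.
  rule 1: no change — guswanyo
  rule 2 (vowel merger): guswanyo → goswanyo
  rule 3: no change — goswanyo
  rule 4 (unconditioned shift): goswanyo → yoswanyo
  ⇒ Luminar yoswanyo
Misoli: *guswanyo
  guswanyo → guswenyo   [vowel merger]
  guswenyo (rule 2 does not apply)
  guswenyo (rule 3 does not apply)
  guswenyo → gusvenyo   [unconditioned shift]
  giving Misoli gusvenyo.
*guswanyo is the unique common source.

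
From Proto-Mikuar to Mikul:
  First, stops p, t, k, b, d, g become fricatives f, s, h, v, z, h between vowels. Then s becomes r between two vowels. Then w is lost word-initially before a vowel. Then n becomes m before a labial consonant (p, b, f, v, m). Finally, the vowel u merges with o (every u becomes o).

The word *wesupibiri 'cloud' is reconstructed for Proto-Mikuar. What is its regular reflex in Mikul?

erofiviri

Mikul: start from *wesupibiri.
  rule 1 (intervocalic lenition): wesupibiri → wesufiviri
  rule 2 (rhotacism): wesufiviri → werufiviri
  rule 3 (glide loss): werufiviri → erufiviri
  rule 4: no change — erufiviri
  rule 5 (vowel merger): erufiviri → erofiviri
  ⇒ Mikul erofiviri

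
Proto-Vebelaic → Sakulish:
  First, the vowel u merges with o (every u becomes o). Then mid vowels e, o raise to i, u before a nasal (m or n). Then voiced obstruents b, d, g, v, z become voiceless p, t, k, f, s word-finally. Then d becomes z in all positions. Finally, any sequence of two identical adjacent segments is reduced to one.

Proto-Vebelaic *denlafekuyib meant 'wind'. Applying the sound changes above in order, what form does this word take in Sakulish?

zinlafekoyip

Sakulish: *denlafekuyib
  denlafekuyib → denlafekoyib   [vowel merger]
  denlafekoyib → dinlafekoyib   [pre-nasal raising]
  dinlafekoyib → dinlafekoyip   [final devoicing]
  dinlafekoyip → zinlafekoyip   [unconditioned shift]
  zinlafekoyip (rule 5 does not apply)
  giving Sakulish zinlafekoyip.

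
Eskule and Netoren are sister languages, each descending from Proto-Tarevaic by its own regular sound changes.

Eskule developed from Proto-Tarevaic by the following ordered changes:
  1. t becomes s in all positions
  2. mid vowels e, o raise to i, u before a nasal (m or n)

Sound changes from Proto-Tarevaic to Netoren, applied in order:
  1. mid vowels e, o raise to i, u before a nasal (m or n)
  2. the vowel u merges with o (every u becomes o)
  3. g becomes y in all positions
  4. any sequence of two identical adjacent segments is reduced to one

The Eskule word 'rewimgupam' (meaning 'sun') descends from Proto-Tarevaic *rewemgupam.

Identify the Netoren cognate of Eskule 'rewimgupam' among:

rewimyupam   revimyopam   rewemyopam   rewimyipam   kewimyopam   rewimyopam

rewimyopam

Netoren: *rewemgupam
  rewemgupam → rewimgupam   [pre-nasal raising]
  rewimgupam → rewimgopam   [vowel merger]
  rewimgopam → rewimyopam   [unconditioned shift]
  rewimyopam (rule 4 does not apply)
  giving Netoren rewimyopam.
Only 'rewimyopam' matches the regular Netoren development of *rewemgupam.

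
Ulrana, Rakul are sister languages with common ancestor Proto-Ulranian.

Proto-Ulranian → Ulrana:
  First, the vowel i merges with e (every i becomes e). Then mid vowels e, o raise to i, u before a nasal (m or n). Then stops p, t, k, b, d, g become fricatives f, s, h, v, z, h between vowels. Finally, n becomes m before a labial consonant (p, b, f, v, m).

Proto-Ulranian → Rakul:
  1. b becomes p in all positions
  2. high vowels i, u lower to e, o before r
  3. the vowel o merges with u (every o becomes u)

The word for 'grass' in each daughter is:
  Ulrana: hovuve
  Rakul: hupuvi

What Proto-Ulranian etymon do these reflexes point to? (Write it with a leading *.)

*hobuvi

Position 3: Ulrana has v, Rakul has p. Taking the neighbouring segments as reconstructed: Ulrana v could go back to *b or *v; Rakul p could go back to *p or *b — the one source consistent with every daughter is *b.
Position 2: Ulrana has o, Rakul has u. Ulrana preserves o here (none of its changes turn any other segment into o), so the proto-segment is *o.
Position 6: Ulrana has e, Rakul has i. Rakul preserves i here (none of its changes turn any other segment into i), so the proto-segment is *i.
Continuing position by position gives *hobuvi; check it forward:
Ulrana: start from *hobuvi.
  rule 1 (vowel merger): hobuvi → hobuve
  rule 2: no change — hobuve
  rule 3 (intervocalic lenition): hobuve → hovuve
  rule 4: no change — hovuve
  ⇒ Ulrana hovuve
Rakul: *hobuvi
  hobuvi → hopuvi   [unconditioned shift]
  hopuvi (rule 2 does not apply)
  hopuvi → hupuvi   [vowel merger]
  giving Rakul hupuvi.
*hobuvi is the unique common source.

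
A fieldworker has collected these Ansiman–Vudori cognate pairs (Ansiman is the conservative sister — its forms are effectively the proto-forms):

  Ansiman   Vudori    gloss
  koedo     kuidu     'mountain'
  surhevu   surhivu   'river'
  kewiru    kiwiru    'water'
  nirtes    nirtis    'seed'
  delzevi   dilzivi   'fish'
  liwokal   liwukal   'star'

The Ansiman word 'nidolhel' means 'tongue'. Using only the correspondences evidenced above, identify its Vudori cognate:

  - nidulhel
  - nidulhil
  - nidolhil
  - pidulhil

nidulhil

liwokal ~ liwukal — Ansiman o corresponds to Vudori u after a consonant, before a consonant other than r, m, n, p, b, f, v.
kewiru ~ kiwiru, nirtes ~ nirtis — Ansiman e corresponds to Vudori i after a consonant, before a consonant other than r, m, n, p, b, f, v.
Applying these to Ansiman 'nidolhel':
  nidolhel → nidulhel   (o→u after a consonant, before a consonant other than r, m, n, p, b, f, v)
  nidulhel → nidulhil   (e→i after a consonant, before a consonant other than r, m, n, p, b, f, v)
So the Vudori cognate is 'nidulhil'.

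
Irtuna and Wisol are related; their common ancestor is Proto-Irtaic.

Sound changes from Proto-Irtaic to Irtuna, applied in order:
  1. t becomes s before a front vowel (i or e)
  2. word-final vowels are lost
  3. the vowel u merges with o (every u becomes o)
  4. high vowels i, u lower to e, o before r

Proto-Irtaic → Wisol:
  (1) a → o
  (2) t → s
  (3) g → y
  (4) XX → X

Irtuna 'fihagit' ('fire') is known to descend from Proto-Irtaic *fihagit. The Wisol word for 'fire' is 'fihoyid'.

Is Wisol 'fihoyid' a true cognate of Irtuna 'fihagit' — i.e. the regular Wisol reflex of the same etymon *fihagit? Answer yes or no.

no

Derive the expected Wisol reflex of *fihagit:
Wisol: *fihagit > fihogit > fihogis > fihoyis  (by vowel merger, unconditioned shift, unconditioned shift)
The regular Wisol reflex would be 'fihoyis', but the attested form is 'fihoyid'. The correspondence is irregular, so they are not cognates (the Wisol form has a different source).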